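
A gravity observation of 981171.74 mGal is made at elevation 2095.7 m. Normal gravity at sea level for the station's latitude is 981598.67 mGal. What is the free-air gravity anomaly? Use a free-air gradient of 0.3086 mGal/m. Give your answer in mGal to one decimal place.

Free-air correction = 0.3086 × 2095.7 = 646.73 mGal
Free-air anomaly = 981171.74 − 981598.67 + (646.73) = 219.80 mGal

219.8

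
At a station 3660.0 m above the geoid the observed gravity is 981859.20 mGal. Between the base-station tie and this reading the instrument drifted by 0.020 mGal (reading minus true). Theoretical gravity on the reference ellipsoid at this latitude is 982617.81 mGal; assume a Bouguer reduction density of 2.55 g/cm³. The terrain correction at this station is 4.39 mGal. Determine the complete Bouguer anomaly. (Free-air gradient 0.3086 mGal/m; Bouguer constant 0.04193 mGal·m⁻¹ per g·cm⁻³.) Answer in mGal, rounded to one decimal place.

Drift-corrected reading = 981859.20 − (0.020) = 981859.180 mGal
Free-air correction = 0.3086 × 3660.0 = 1129.48 mGal
Free-air anomaly = 981859.180 − 982617.81 + (1129.48) = 370.850 mGal
Bouguer slab correction = 0.04193 × 2.55 × 3660.0 = 391.33 mGal
Simple Bouguer anomaly = 370.850 − (391.33) = -20.480 mGal
Complete Bouguer anomaly = -20.480 + 4.39 = -16.090 mGal

-16.1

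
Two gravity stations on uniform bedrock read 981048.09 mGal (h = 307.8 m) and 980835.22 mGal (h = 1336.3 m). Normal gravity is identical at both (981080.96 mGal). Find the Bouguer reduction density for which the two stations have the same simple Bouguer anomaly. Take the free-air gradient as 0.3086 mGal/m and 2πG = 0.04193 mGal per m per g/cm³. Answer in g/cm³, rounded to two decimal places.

Δg_obs = 980835.22 − 981048.09 = -212.87 mGal over Δh = 1336.3 − 307.8 = 1028.5 m
Equal Bouguer anomalies ⇒ Δg_obs + (0.3086 − 0.04193ρ)·Δh = 0
0.3086 − 0.04193ρ = −Δg_obs/Δh = 0.20697
ρ = (0.3086 − 0.20697) / 0.04193 = 2.42 g/cm³

2.42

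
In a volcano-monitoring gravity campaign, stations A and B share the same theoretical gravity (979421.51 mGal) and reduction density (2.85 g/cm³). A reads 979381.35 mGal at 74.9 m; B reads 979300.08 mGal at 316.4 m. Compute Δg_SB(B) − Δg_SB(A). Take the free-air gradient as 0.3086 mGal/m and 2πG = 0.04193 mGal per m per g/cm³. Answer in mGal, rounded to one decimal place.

-35.6

Δg_SB(A) = 979381.35 − 979421.51 + 0.3086×74.9 − 0.04193×2.85×74.9 = -26.00 mGal
Δg_SB(B) = 979300.08 − 979421.51 + 0.3086×316.4 − 0.04193×2.85×316.4 = -61.60 mGal
Difference = -61.60 − (-26.00) = -35.60 mGal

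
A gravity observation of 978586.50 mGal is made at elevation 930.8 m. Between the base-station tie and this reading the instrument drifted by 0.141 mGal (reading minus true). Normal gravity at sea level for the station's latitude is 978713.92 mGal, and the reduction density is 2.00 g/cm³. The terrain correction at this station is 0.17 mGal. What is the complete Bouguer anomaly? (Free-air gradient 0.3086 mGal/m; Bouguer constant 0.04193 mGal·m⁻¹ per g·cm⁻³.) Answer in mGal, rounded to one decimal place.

81.8

Drift-corrected reading = 978586.50 − (0.141) = 978586.359 mGal
Free-air correction = 0.3086 × 930.8 = 287.24 mGal
Free-air anomaly = 978586.359 − 978713.92 + (287.24) = 159.679 mGal
Bouguer slab correction = 0.04193 × 2.00 × 930.8 = 78.06 mGal
Simple Bouguer anomaly = 159.679 − (78.06) = 81.619 mGal
Complete Bouguer anomaly = 81.619 + 0.17 = 81.789 mGal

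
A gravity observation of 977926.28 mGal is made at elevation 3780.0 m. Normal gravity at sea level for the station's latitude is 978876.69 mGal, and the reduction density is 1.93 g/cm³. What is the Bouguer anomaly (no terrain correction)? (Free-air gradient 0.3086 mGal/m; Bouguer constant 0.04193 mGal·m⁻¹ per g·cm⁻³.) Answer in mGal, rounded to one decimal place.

-89.8

Free-air correction = 0.3086 × 3780.0 = 1166.51 mGal
Free-air anomaly = 977926.28 − 978876.69 + (1166.51) = 216.10 mGal
Bouguer slab correction = 0.04193 × 1.93 × 3780.0 = 305.90 mGal
Simple Bouguer anomaly = 216.10 − (305.90) = -89.80 mGal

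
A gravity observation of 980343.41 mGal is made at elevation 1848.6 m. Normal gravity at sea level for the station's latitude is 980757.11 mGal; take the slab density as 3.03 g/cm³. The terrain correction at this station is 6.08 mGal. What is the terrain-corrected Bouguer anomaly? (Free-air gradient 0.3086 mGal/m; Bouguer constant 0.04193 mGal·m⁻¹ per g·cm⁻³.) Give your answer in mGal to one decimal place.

-72.0

Free-air correction = 0.3086 × 1848.6 = 570.48 mGal
Free-air anomaly = 980343.41 − 980757.11 + (570.48) = 156.78 mGal
Bouguer slab correction = 0.04193 × 3.03 × 1848.6 = 234.86 mGal
Simple Bouguer anomaly = 156.78 − (234.86) = -78.08 mGal
Complete Bouguer anomaly = -78.08 + 6.08 = -72.00 mGal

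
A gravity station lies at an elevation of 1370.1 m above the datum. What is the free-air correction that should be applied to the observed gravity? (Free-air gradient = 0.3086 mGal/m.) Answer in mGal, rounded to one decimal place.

Free-air correction = 0.3086 × 1370.1 = 422.8 mGal

422.8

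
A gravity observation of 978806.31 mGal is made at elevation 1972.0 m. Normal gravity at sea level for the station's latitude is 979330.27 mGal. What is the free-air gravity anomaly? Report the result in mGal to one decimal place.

84.6

Free-air correction = 0.3086 × 1972.0 = 608.56 mGal
Free-air anomaly = 978806.31 − 979330.27 + (608.56) = 84.60 mGal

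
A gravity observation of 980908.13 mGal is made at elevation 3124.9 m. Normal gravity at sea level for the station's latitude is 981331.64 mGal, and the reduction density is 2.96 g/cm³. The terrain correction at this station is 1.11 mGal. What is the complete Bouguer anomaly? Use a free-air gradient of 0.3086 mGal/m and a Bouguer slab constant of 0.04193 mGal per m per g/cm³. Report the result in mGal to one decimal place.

154.1

Free-air correction = 0.3086 × 3124.9 = 964.34 mGal
Free-air anomaly = 980908.13 − 981331.64 + (964.34) = 540.83 mGal
Bouguer slab correction = 0.04193 × 2.96 × 3124.9 = 387.84 mGal
Simple Bouguer anomaly = 540.83 − (387.84) = 152.99 mGal
Complete Bouguer anomaly = 152.99 + 1.11 = 154.10 mGal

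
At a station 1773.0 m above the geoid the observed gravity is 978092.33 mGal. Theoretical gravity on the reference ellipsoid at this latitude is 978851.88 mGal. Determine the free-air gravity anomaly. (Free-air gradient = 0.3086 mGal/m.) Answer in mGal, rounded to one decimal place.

-212.4

Free-air correction = 0.3086 × 1773.0 = 547.15 mGal
Free-air anomaly = 978092.33 − 978851.88 + (547.15) = -212.40 mGal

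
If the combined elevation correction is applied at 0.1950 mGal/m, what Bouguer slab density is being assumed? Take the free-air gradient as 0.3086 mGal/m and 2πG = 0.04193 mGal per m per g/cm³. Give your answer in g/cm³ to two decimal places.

0.1950 = 0.3086 − 0.04193 × ρ
ρ = (0.3086 − 0.1950) / 0.04193 = 2.71 g/cm³

2.71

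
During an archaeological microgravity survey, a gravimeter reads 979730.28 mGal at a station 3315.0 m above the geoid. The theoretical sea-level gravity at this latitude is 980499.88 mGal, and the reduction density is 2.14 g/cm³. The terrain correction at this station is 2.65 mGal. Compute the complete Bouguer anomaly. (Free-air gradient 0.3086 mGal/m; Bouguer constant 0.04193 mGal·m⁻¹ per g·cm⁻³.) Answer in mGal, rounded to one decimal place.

-41.4

Free-air correction = 0.3086 × 3315.0 = 1023.01 mGal
Free-air anomaly = 979730.28 − 980499.88 + (1023.01) = 253.41 mGal
Bouguer slab correction = 0.04193 × 2.14 × 3315.0 = 297.46 mGal
Simple Bouguer anomaly = 253.41 − (297.46) = -44.05 mGal
Complete Bouguer anomaly = -44.05 + 2.65 = -41.40 mGal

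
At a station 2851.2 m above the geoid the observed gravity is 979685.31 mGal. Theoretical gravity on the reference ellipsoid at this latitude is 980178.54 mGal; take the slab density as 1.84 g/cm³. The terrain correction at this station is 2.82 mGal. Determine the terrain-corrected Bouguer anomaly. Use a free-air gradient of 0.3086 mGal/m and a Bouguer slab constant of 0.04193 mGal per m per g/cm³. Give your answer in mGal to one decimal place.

Free-air correction = 0.3086 × 2851.2 = 879.88 mGal
Free-air anomaly = 979685.31 − 980178.54 + (879.88) = 386.65 mGal
Bouguer slab correction = 0.04193 × 1.84 × 2851.2 = 219.97 mGal
Simple Bouguer anomaly = 386.65 − (219.97) = 166.68 mGal
Complete Bouguer anomaly = 166.68 + 2.82 = 169.50 mGal

169.5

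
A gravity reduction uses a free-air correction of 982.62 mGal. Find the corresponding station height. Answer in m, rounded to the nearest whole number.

h = 982.62 / 0.3086 = 3184.12 m

3184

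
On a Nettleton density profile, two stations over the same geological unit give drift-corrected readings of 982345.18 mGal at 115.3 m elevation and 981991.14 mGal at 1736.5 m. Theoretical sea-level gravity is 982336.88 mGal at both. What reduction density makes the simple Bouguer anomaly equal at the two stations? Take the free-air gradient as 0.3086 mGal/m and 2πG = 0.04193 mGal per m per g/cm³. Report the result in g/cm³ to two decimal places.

Δg_obs = 981991.14 − 982345.18 = -354.04 mGal over Δh = 1736.5 − 115.3 = 1621.2 m
Equal Bouguer anomalies ⇒ Δg_obs + (0.3086 − 0.04193ρ)·Δh = 0
0.3086 − 0.04193ρ = −Δg_obs/Δh = 0.21838
ρ = (0.3086 − 0.21838) / 0.04193 = 2.15 g/cm³

2.15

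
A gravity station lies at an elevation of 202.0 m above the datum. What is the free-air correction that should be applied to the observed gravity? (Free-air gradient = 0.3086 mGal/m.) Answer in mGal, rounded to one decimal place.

62.3

Free-air correction = 0.3086 × 202.0 = 62.3 mGal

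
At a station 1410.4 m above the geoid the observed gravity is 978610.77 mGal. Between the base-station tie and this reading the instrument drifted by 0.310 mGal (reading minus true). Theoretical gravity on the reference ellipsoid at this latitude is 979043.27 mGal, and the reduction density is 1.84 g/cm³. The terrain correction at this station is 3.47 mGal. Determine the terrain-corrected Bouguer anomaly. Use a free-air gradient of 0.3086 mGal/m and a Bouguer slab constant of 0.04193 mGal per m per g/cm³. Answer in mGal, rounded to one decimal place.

-102.9

Drift-corrected reading = 978610.77 − (0.310) = 978610.460 mGal
Free-air correction = 0.3086 × 1410.4 = 435.25 mGal
Free-air anomaly = 978610.460 − 979043.27 + (435.25) = 2.440 mGal
Bouguer slab correction = 0.04193 × 1.84 × 1410.4 = 108.81 mGal
Simple Bouguer anomaly = 2.440 − (108.81) = -106.370 mGal
Complete Bouguer anomaly = -106.370 + 3.47 = -102.900 mGal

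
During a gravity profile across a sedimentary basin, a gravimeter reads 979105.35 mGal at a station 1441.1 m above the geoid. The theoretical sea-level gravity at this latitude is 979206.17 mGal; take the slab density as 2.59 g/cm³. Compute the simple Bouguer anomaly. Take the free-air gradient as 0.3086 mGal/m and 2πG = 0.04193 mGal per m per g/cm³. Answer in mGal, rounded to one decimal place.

Free-air correction = 0.3086 × 1441.1 = 444.72 mGal
Free-air anomaly = 979105.35 − 979206.17 + (444.72) = 343.90 mGal
Bouguer slab correction = 0.04193 × 2.59 × 1441.1 = 156.50 mGal
Simple Bouguer anomaly = 343.90 − (156.50) = 187.40 mGal

187.4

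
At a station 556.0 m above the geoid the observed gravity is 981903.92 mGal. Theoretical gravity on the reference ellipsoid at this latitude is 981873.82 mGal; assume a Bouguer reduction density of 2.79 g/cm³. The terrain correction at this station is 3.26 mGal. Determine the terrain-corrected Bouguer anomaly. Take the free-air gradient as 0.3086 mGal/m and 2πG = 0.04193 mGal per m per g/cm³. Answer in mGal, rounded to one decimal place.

Free-air correction = 0.3086 × 556.0 = 171.58 mGal
Free-air anomaly = 981903.92 − 981873.82 + (171.58) = 201.68 mGal
Bouguer slab correction = 0.04193 × 2.79 × 556.0 = 65.04 mGal
Simple Bouguer anomaly = 201.68 − (65.04) = 136.64 mGal
Complete Bouguer anomaly = 136.64 + 3.26 = 139.90 mGal

139.9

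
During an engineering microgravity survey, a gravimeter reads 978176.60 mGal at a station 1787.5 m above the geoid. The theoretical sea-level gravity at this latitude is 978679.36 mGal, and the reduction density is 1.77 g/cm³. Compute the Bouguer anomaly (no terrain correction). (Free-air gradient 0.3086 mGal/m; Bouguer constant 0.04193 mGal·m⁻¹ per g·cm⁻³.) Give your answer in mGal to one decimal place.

Free-air correction = 0.3086 × 1787.5 = 551.62 mGal
Free-air anomaly = 978176.60 − 978679.36 + (551.62) = 48.86 mGal
Bouguer slab correction = 0.04193 × 1.77 × 1787.5 = 132.66 mGal
Simple Bouguer anomaly = 48.86 − (132.66) = -83.80 mGal

-83.8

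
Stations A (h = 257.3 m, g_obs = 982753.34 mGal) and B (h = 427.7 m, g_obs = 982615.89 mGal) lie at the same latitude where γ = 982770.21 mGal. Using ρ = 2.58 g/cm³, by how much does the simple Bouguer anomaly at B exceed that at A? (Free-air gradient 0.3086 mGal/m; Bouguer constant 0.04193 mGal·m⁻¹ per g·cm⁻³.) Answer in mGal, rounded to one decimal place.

-103.3

Δg_SB(A) = 982753.34 − 982770.21 + 0.3086×257.3 − 0.04193×2.58×257.3 = 34.70 mGal
Δg_SB(B) = 982615.89 − 982770.21 + 0.3086×427.7 − 0.04193×2.58×427.7 = -68.60 mGal
Difference = -68.60 − (34.70) = -103.30 mGal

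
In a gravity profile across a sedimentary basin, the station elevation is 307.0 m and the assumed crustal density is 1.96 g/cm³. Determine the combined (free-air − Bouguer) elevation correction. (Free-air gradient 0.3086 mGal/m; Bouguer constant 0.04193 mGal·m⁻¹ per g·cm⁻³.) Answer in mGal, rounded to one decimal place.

69.5

Combined gradient = 0.3086 − 0.04193 × 1.96 = 0.2264172 mGal/m
Combined elevation correction = 0.2264172 × 307.0 = 69.5 mGal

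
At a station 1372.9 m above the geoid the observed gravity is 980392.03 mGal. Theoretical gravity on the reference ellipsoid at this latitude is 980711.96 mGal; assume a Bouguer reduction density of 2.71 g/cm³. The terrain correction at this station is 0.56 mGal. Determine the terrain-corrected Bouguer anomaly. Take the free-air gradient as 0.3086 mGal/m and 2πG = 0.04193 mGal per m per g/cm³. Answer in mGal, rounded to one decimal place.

-51.7

Free-air correction = 0.3086 × 1372.9 = 423.68 mGal
Free-air anomaly = 980392.03 − 980711.96 + (423.68) = 103.75 mGal
Bouguer slab correction = 0.04193 × 2.71 × 1372.9 = 156.00 mGal
Simple Bouguer anomaly = 103.75 − (156.00) = -52.25 mGal
Complete Bouguer anomaly = -52.25 + 0.56 = -51.69 mGal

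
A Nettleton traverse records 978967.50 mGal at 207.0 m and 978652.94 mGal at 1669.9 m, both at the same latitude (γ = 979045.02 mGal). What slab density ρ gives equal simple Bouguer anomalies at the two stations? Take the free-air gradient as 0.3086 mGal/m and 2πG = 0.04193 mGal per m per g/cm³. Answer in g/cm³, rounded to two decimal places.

2.23

Δg_obs = 978652.94 − 978967.50 = -314.56 mGal over Δh = 1669.9 − 207.0 = 1462.9 m
Equal Bouguer anomalies ⇒ Δg_obs + (0.3086 − 0.04193ρ)·Δh = 0
0.3086 − 0.04193ρ = −Δg_obs/Δh = 0.21502
ρ = (0.3086 − 0.21502) / 0.04193 = 2.23 g/cm³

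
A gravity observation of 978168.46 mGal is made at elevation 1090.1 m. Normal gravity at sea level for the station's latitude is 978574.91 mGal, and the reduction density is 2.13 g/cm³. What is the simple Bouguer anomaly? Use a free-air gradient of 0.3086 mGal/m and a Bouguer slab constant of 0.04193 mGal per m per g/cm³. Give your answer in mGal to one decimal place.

-167.4

Free-air correction = 0.3086 × 1090.1 = 336.40 mGal
Free-air anomaly = 978168.46 − 978574.91 + (336.40) = -70.05 mGal
Bouguer slab correction = 0.04193 × 2.13 × 1090.1 = 97.36 mGal
Simple Bouguer anomaly = -70.05 − (97.36) = -167.41 mGal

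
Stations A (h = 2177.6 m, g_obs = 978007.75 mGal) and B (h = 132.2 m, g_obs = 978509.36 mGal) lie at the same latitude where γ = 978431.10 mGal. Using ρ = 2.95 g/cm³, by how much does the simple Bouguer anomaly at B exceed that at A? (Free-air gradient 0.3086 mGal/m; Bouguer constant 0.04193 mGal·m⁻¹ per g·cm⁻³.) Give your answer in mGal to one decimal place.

Δg_SB(A) = 978007.75 − 978431.10 + 0.3086×2177.6 − 0.04193×2.95×2177.6 = -20.70 mGal
Δg_SB(B) = 978509.36 − 978431.10 + 0.3086×132.2 − 0.04193×2.95×132.2 = 102.70 mGal
Difference = 102.70 − (-20.70) = 123.40 mGal

123.4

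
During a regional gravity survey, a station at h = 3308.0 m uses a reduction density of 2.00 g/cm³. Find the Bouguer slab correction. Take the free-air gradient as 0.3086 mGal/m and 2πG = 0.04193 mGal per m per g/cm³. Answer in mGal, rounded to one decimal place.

277.4

Bouguer slab correction = 0.04193 × 2.00 × 3308.0 = 277.4 mGal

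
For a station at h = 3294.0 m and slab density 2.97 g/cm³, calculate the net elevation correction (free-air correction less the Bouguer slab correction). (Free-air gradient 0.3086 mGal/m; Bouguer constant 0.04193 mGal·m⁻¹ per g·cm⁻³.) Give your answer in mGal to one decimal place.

Combined gradient = 0.3086 − 0.04193 × 2.97 = 0.1840679 mGal/m
Combined elevation correction = 0.1840679 × 3294.0 = 606.3 mGal

606.3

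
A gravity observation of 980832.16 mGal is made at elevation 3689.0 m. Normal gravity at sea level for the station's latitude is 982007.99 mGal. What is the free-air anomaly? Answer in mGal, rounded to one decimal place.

-37.4

Free-air correction = 0.3086 × 3689.0 = 1138.43 mGal
Free-air anomaly = 980832.16 − 982007.99 + (1138.43) = -37.40 mGal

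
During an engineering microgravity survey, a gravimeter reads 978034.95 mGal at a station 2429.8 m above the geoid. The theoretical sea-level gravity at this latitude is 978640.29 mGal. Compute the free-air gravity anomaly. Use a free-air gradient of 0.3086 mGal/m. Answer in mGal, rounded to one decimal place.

144.5

Free-air correction = 0.3086 × 2429.8 = 749.84 mGal
Free-air anomaly = 978034.95 − 978640.29 + (749.84) = 144.50 mGal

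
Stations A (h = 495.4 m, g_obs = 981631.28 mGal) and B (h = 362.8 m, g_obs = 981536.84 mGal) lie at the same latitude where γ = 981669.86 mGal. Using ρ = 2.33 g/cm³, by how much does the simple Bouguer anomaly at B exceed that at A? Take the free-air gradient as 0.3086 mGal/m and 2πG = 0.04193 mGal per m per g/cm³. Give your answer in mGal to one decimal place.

-122.4

Δg_SB(A) = 981631.28 − 981669.86 + 0.3086×495.4 − 0.04193×2.33×495.4 = 65.90 mGal
Δg_SB(B) = 981536.84 − 981669.86 + 0.3086×362.8 − 0.04193×2.33×362.8 = -56.50 mGal
Difference = -56.50 − (65.90) = -122.40 mGal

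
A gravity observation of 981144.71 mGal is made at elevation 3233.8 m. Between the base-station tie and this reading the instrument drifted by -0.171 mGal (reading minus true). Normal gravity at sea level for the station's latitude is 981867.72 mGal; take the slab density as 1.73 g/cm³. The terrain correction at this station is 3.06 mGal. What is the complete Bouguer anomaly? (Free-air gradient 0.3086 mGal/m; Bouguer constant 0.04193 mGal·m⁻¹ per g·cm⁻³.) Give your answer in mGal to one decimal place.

Drift-corrected reading = 981144.71 − (-0.171) = 981144.881 mGal
Free-air correction = 0.3086 × 3233.8 = 997.95 mGal
Free-air anomaly = 981144.881 − 981867.72 + (997.95) = 275.111 mGal
Bouguer slab correction = 0.04193 × 1.73 × 3233.8 = 234.58 mGal
Simple Bouguer anomaly = 275.111 − (234.58) = 40.531 mGal
Complete Bouguer anomaly = 40.531 + 3.06 = 43.591 mGal

43.6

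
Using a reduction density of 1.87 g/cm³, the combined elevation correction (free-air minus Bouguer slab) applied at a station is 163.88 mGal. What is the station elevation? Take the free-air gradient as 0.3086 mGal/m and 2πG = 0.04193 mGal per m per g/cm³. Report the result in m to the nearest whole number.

712

Combined gradient = 0.3086 − 0.04193 × 1.87 = 0.2301909 mGal/m
h = 163.88 / 0.2301909 = 711.93 m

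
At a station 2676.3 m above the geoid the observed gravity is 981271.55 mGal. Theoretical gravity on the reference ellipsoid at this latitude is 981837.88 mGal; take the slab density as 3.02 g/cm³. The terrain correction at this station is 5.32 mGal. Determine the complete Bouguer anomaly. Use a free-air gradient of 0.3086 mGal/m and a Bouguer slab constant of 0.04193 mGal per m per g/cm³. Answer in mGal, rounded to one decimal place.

-74.0

Free-air correction = 0.3086 × 2676.3 = 825.91 mGal
Free-air anomaly = 981271.55 − 981837.88 + (825.91) = 259.58 mGal
Bouguer slab correction = 0.04193 × 3.02 × 2676.3 = 338.90 mGal
Simple Bouguer anomaly = 259.58 − (338.90) = -79.32 mGal
Complete Bouguer anomaly = -79.32 + 5.32 = -74.00 mGal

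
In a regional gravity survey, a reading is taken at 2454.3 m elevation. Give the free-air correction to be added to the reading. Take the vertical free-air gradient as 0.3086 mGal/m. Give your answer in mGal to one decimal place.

757.4

Free-air correction = 0.3086 × 2454.3 = 757.4 mGal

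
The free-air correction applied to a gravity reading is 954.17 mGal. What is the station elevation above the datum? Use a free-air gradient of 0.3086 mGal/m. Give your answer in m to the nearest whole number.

h = 954.17 / 0.3086 = 3091.93 m

3092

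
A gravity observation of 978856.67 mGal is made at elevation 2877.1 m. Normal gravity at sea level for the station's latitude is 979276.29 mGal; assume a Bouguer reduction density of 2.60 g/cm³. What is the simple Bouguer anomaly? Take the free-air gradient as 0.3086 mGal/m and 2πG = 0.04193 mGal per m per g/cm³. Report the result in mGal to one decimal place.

154.6

Free-air correction = 0.3086 × 2877.1 = 887.87 mGal
Free-air anomaly = 978856.67 − 979276.29 + (887.87) = 468.25 mGal
Bouguer slab correction = 0.04193 × 2.60 × 2877.1 = 313.66 mGal
Simple Bouguer anomaly = 468.25 − (313.66) = 154.59 mGal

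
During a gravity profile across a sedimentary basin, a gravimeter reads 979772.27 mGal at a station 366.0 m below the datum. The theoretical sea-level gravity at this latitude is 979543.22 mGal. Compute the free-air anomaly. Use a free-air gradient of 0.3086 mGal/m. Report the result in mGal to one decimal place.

116.1

Free-air correction = 0.3086 × -366.0 = -112.95 mGal
Free-air anomaly = 979772.27 − 979543.22 + (-112.95) = 116.10 mGal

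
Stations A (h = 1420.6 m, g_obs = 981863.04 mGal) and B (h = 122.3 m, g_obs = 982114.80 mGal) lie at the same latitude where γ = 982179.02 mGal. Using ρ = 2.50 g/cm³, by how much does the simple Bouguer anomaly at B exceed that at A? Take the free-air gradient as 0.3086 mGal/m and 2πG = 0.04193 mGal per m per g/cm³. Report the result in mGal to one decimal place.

-12.8

Δg_SB(A) = 981863.04 − 982179.02 + 0.3086×1420.6 − 0.04193×2.50×1420.6 = -26.50 mGal
Δg_SB(B) = 982114.80 − 982179.02 + 0.3086×122.3 − 0.04193×2.50×122.3 = -39.30 mGal
Difference = -39.30 − (-26.50) = -12.80 mGal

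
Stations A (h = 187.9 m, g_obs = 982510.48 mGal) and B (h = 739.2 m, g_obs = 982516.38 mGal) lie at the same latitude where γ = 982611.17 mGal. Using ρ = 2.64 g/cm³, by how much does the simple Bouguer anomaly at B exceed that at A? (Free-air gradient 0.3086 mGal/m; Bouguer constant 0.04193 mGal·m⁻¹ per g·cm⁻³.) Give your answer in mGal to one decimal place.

115.0

Δg_SB(A) = 982510.48 − 982611.17 + 0.3086×187.9 − 0.04193×2.64×187.9 = -63.50 mGal
Δg_SB(B) = 982516.38 − 982611.17 + 0.3086×739.2 − 0.04193×2.64×739.2 = 51.50 mGal
Difference = 51.50 − (-63.50) = 115.00 mGal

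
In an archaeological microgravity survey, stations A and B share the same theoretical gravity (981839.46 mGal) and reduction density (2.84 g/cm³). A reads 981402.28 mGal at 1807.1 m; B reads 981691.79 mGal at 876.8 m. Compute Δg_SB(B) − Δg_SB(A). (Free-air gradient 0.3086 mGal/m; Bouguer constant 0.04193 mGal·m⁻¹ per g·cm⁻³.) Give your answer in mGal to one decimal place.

Δg_SB(A) = 981402.28 − 981839.46 + 0.3086×1807.1 − 0.04193×2.84×1807.1 = -94.70 mGal
Δg_SB(B) = 981691.79 − 981839.46 + 0.3086×876.8 − 0.04193×2.84×876.8 = 18.50 mGal
Difference = 18.50 − (-94.70) = 113.20 mGal

113.2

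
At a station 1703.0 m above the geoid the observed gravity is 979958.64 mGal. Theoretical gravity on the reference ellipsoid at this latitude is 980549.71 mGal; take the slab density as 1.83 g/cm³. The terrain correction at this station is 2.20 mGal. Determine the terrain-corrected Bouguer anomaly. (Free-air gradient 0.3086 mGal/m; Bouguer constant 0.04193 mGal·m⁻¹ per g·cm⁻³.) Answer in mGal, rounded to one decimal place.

Free-air correction = 0.3086 × 1703.0 = 525.55 mGal
Free-air anomaly = 979958.64 − 980549.71 + (525.55) = -65.52 mGal
Bouguer slab correction = 0.04193 × 1.83 × 1703.0 = 130.67 mGal
Simple Bouguer anomaly = -65.52 − (130.67) = -196.19 mGal
Complete Bouguer anomaly = -196.19 + 2.20 = -193.99 mGal

-194.0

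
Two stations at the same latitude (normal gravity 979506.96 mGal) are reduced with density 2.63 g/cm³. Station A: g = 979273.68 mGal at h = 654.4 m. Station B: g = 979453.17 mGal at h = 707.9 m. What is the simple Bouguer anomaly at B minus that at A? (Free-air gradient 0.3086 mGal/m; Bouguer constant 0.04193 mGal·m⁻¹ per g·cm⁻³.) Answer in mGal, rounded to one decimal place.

Δg_SB(A) = 979273.68 − 979506.96 + 0.3086×654.4 − 0.04193×2.63×654.4 = -103.50 mGal
Δg_SB(B) = 979453.17 − 979506.96 + 0.3086×707.9 − 0.04193×2.63×707.9 = 86.60 mGal
Difference = 86.60 − (-103.50) = 190.10 mGal

190.1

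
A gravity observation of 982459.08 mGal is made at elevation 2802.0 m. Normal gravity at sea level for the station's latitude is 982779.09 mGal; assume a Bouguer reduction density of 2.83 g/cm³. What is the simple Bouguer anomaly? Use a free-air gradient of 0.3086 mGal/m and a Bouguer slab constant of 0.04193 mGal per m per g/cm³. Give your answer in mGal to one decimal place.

212.2

Free-air correction = 0.3086 × 2802.0 = 864.70 mGal
Free-air anomaly = 982459.08 − 982779.09 + (864.70) = 544.69 mGal
Bouguer slab correction = 0.04193 × 2.83 × 2802.0 = 332.49 mGal
Simple Bouguer anomaly = 544.69 − (332.49) = 212.20 mGal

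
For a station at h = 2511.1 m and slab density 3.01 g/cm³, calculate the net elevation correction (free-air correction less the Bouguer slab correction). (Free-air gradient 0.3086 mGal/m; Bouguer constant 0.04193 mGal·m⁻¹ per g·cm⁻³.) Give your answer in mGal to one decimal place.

Combined gradient = 0.3086 − 0.04193 × 3.01 = 0.1823907 mGal/m
Combined elevation correction = 0.1823907 × 2511.1 = 458.0 mGal

458.0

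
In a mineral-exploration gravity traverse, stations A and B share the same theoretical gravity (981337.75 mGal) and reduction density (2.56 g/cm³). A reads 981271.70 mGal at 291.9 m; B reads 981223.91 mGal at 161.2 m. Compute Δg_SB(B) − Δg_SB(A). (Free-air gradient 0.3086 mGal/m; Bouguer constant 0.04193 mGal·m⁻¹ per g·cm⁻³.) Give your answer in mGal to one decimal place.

-74.1

Δg_SB(A) = 981271.70 − 981337.75 + 0.3086×291.9 − 0.04193×2.56×291.9 = -7.30 mGal
Δg_SB(B) = 981223.91 − 981337.75 + 0.3086×161.2 − 0.04193×2.56×161.2 = -81.40 mGal
Difference = -81.40 − (-7.30) = -74.10 mGal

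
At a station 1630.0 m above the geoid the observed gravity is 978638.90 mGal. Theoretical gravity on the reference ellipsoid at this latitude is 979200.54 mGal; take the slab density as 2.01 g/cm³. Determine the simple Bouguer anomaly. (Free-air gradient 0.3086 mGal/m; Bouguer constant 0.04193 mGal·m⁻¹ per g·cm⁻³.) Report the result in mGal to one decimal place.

Free-air correction = 0.3086 × 1630.0 = 503.02 mGal
Free-air anomaly = 978638.90 − 979200.54 + (503.02) = -58.62 mGal
Bouguer slab correction = 0.04193 × 2.01 × 1630.0 = 137.38 mGal
Simple Bouguer anomaly = -58.62 − (137.38) = -196.00 mGal

-196.0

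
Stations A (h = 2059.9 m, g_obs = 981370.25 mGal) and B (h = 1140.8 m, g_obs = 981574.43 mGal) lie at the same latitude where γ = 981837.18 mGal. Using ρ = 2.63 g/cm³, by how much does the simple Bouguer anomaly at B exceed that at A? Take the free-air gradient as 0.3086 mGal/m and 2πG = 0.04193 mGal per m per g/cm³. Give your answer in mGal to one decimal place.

Δg_SB(A) = 981370.25 − 981837.18 + 0.3086×2059.9 − 0.04193×2.63×2059.9 = -58.40 mGal
Δg_SB(B) = 981574.43 − 981837.18 + 0.3086×1140.8 − 0.04193×2.63×1140.8 = -36.50 mGal
Difference = -36.50 − (-58.40) = 21.90 mGal

21.9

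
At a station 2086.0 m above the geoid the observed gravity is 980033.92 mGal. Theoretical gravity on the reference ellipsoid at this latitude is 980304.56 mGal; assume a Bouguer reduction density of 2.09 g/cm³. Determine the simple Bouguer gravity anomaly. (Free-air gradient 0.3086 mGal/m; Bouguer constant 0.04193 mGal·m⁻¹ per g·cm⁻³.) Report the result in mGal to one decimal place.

190.3

Free-air correction = 0.3086 × 2086.0 = 643.74 mGal
Free-air anomaly = 980033.92 − 980304.56 + (643.74) = 373.10 mGal
Bouguer slab correction = 0.04193 × 2.09 × 2086.0 = 182.80 mGal
Simple Bouguer anomaly = 373.10 − (182.80) = 190.30 mGal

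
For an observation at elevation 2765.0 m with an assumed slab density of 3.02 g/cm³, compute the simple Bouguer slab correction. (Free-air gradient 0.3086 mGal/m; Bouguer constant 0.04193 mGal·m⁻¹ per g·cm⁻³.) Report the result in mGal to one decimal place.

Bouguer slab correction = 0.04193 × 3.02 × 2765.0 = 350.1 mGal

350.1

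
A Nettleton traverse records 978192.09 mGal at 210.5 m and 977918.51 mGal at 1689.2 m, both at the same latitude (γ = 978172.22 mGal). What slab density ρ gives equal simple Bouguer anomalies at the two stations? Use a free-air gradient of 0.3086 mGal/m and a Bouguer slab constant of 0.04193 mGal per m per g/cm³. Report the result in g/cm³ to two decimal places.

2.95

Δg_obs = 977918.51 − 978192.09 = -273.58 mGal over Δh = 1689.2 − 210.5 = 1478.7 m
Equal Bouguer anomalies ⇒ Δg_obs + (0.3086 − 0.04193ρ)·Δh = 0
0.3086 − 0.04193ρ = −Δg_obs/Δh = 0.18501
ρ = (0.3086 − 0.18501) / 0.04193 = 2.95 g/cm³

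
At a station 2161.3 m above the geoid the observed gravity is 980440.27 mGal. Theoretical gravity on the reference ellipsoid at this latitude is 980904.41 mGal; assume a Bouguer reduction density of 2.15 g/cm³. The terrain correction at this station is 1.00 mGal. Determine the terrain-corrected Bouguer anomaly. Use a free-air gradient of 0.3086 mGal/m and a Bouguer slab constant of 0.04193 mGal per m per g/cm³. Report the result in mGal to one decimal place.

Free-air correction = 0.3086 × 2161.3 = 666.98 mGal
Free-air anomaly = 980440.27 − 980904.41 + (666.98) = 202.84 mGal
Bouguer slab correction = 0.04193 × 2.15 × 2161.3 = 194.84 mGal
Simple Bouguer anomaly = 202.84 − (194.84) = 8.00 mGal
Complete Bouguer anomaly = 8.00 + 1.00 = 9.00 mGal

9.0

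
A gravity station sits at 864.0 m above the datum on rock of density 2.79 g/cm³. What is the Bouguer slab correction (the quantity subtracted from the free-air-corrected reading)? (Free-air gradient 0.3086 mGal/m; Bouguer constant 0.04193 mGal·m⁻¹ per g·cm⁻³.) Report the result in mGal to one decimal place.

Bouguer slab correction = 0.04193 × 2.79 × 864.0 = 101.1 mGal

101.1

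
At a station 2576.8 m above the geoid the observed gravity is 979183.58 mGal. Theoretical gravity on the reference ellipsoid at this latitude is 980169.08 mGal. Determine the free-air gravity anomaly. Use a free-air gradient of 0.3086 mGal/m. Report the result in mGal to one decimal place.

Free-air correction = 0.3086 × 2576.8 = 795.20 mGal
Free-air anomaly = 979183.58 − 980169.08 + (795.20) = -190.30 mGal

-190.3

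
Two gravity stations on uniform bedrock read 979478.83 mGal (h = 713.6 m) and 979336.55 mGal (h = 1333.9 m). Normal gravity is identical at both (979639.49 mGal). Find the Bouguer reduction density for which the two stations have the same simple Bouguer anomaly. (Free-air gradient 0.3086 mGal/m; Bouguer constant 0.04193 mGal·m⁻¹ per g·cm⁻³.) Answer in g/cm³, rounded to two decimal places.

Δg_obs = 979336.55 − 979478.83 = -142.28 mGal over Δh = 1333.9 − 713.6 = 620.3 m
Equal Bouguer anomalies ⇒ Δg_obs + (0.3086 − 0.04193ρ)·Δh = 0
0.3086 − 0.04193ρ = −Δg_obs/Δh = 0.22937
ρ = (0.3086 − 0.22937) / 0.04193 = 1.89 g/cm³

1.89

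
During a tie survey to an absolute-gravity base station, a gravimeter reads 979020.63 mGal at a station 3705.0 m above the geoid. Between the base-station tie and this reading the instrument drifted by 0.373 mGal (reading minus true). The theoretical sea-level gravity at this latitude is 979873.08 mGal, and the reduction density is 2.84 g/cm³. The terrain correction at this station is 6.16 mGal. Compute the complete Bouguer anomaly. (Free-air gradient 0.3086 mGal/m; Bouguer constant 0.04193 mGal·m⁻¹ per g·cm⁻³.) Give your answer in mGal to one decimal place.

-144.5

Drift-corrected reading = 979020.63 − (0.373) = 979020.257 mGal
Free-air correction = 0.3086 × 3705.0 = 1143.36 mGal
Free-air anomaly = 979020.257 − 979873.08 + (1143.36) = 290.537 mGal
Bouguer slab correction = 0.04193 × 2.84 × 3705.0 = 441.20 mGal
Simple Bouguer anomaly = 290.537 − (441.20) = -150.663 mGal
Complete Bouguer anomaly = -150.663 + 6.16 = -144.503 mGal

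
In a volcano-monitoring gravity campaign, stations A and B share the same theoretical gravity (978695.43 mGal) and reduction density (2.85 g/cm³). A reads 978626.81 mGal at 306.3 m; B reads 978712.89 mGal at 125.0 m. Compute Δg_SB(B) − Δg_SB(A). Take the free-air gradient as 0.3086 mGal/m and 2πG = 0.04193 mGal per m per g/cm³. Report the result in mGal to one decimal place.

51.8

Δg_SB(A) = 978626.81 − 978695.43 + 0.3086×306.3 − 0.04193×2.85×306.3 = -10.70 mGal
Δg_SB(B) = 978712.89 − 978695.43 + 0.3086×125.0 − 0.04193×2.85×125.0 = 41.10 mGal
Difference = 41.10 − (-10.70) = 51.80 mGal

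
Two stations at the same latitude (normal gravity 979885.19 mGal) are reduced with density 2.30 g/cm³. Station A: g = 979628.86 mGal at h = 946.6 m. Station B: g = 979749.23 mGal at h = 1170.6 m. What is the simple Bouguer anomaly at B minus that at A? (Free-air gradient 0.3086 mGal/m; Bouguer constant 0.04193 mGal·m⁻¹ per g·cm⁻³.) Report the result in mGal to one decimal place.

167.9

Δg_SB(A) = 979628.86 − 979885.19 + 0.3086×946.6 − 0.04193×2.30×946.6 = -55.50 mGal
Δg_SB(B) = 979749.23 − 979885.19 + 0.3086×1170.6 − 0.04193×2.30×1170.6 = 112.40 mGal
Difference = 112.40 − (-55.50) = 167.90 mGal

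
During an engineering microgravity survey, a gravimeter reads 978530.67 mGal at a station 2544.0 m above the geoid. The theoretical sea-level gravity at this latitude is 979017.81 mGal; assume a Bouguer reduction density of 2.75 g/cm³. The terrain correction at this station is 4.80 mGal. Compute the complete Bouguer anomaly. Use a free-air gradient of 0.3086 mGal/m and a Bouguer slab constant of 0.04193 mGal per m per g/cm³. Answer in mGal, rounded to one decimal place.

Free-air correction = 0.3086 × 2544.0 = 785.08 mGal
Free-air anomaly = 978530.67 − 979017.81 + (785.08) = 297.94 mGal
Bouguer slab correction = 0.04193 × 2.75 × 2544.0 = 293.34 mGal
Simple Bouguer anomaly = 297.94 − (293.34) = 4.60 mGal
Complete Bouguer anomaly = 4.60 + 4.80 = 9.40 mGal

9.4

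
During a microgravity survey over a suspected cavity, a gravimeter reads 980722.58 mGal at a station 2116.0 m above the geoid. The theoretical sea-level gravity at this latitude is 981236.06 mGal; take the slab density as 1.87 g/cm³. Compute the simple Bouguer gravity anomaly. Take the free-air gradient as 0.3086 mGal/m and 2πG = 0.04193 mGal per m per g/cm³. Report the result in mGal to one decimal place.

Free-air correction = 0.3086 × 2116.0 = 653.00 mGal
Free-air anomaly = 980722.58 − 981236.06 + (653.00) = 139.52 mGal
Bouguer slab correction = 0.04193 × 1.87 × 2116.0 = 165.91 mGal
Simple Bouguer anomaly = 139.52 − (165.91) = -26.39 mGal

-26.4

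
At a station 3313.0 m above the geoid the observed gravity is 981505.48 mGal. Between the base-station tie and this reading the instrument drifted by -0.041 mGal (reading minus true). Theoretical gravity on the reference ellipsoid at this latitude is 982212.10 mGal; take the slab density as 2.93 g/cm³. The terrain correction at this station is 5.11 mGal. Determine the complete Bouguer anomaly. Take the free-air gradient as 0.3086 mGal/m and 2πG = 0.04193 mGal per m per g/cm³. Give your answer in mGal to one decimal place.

-86.1

Drift-corrected reading = 981505.48 − (-0.041) = 981505.521 mGal
Free-air correction = 0.3086 × 3313.0 = 1022.39 mGal
Free-air anomaly = 981505.521 − 982212.10 + (1022.39) = 315.811 mGal
Bouguer slab correction = 0.04193 × 2.93 × 3313.0 = 407.02 mGal
Simple Bouguer anomaly = 315.811 − (407.02) = -91.209 mGal
Complete Bouguer anomaly = -91.209 + 5.11 = -86.099 mGal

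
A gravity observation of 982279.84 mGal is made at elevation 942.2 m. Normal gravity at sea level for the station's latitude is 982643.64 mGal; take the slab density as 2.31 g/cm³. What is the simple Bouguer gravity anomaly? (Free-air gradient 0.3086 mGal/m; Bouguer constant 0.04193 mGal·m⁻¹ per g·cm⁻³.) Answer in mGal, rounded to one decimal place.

-164.3

Free-air correction = 0.3086 × 942.2 = 290.76 mGal
Free-air anomaly = 982279.84 − 982643.64 + (290.76) = -73.04 mGal
Bouguer slab correction = 0.04193 × 2.31 × 942.2 = 91.26 mGal
Simple Bouguer anomaly = -73.04 − (91.26) = -164.30 mGal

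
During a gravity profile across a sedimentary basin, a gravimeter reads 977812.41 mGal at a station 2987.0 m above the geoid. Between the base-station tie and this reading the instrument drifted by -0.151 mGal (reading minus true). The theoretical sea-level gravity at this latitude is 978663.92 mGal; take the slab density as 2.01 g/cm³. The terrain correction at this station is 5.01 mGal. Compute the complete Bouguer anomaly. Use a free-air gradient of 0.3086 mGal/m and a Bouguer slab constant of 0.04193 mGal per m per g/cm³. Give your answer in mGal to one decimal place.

-176.3

Drift-corrected reading = 977812.41 − (-0.151) = 977812.561 mGal
Free-air correction = 0.3086 × 2987.0 = 921.79 mGal
Free-air anomaly = 977812.561 − 978663.92 + (921.79) = 70.431 mGal
Bouguer slab correction = 0.04193 × 2.01 × 2987.0 = 251.74 mGal
Simple Bouguer anomaly = 70.431 − (251.74) = -181.309 mGal
Complete Bouguer anomaly = -181.309 + 5.01 = -176.299 mGal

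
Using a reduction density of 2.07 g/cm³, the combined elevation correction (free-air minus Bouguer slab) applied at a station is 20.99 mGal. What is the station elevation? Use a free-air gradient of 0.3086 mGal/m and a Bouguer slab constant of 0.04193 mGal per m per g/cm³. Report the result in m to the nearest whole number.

95

Combined gradient = 0.3086 − 0.04193 × 2.07 = 0.2218049 mGal/m
h = 20.99 / 0.2218049 = 94.63 m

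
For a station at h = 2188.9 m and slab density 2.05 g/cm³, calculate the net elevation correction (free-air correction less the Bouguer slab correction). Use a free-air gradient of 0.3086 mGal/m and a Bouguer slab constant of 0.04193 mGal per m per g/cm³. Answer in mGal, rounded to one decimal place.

Combined gradient = 0.3086 − 0.04193 × 2.05 = 0.2226435 mGal/m
Combined elevation correction = 0.2226435 × 2188.9 = 487.3 mGal

487.3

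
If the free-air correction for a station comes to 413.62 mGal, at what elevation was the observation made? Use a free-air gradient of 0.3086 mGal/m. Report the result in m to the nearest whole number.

h = 413.62 / 0.3086 = 1340.31 m

1340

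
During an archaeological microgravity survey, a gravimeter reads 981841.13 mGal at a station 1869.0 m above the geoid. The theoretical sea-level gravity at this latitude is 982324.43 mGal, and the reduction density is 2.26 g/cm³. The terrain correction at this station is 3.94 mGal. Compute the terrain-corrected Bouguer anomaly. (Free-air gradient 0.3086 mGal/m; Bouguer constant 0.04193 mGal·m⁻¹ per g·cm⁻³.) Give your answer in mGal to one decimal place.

Free-air correction = 0.3086 × 1869.0 = 576.77 mGal
Free-air anomaly = 981841.13 − 982324.43 + (576.77) = 93.47 mGal
Bouguer slab correction = 0.04193 × 2.26 × 1869.0 = 177.11 mGal
Simple Bouguer anomaly = 93.47 − (177.11) = -83.64 mGal
Complete Bouguer anomaly = -83.64 + 3.94 = -79.70 mGal

-79.7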